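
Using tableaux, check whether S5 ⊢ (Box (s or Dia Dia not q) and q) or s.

Not valid

Tableau for the negation not ((Box (s or Dia Dia not q) and q) or s):
1. not ((Box (s or Dia Dia not q) and q) or s), u
2. not (Box (s or Dia Dia not q) and q), u
3. not s, u
4. not q, u
Accessibility: uRu
The negation has an open branch (countermodel exists).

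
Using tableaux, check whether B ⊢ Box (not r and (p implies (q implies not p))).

Tableau for the negation not Box (not r and (p implies (q implies not p))):
1. not Box (not r and (p implies (q implies not p))), w0
2. not (not r and (p implies (q implies not p))), w1
3. not (p implies (q implies not p)), w1
4. p, w1
5. not (q implies not p), w1
6. q, w1
Accessibility: w0Rw0, w0Rw1, w1Rw0, w1Rw1
The negation has an open branch (countermodel exists).

Not valid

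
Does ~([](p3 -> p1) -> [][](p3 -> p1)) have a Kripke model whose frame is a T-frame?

Satisfiable (open branch found)

1. ~([](p3 -> p1) -> [][](p3 -> p1)), 0
2. [](p3 -> p1), 0
3. ~[][](p3 -> p1), 0
4. p3 -> p1, 0
5. p1, 0
6. ~[](p3 -> p1), 1
7. p3 -> p1, 1
8. p1, 1
9. ~(p3 -> p1), 2
10. p3, 2
11. ~p1, 2
Accessibility: 0R0, 0R1, 1R1, 1R2, 2R2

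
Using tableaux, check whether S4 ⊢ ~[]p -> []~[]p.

Not valid

Tableau for the negation ~(~[]p -> []~[]p):
1. ~(~[]p -> []~[]p), u
2. ~[]p, u   [~->-rule on 1]
3. ~[]~[]p, u   [~->-rule on 1]
4. ~p, v   [~[]-rule on 2: fresh world v, uRv]
5. []p, w   [~[]-rule on 3: fresh world w, uRw]
6. p, w   [[]-rule on 5 via wRw]
Accessibility: uRu, uRv, uRw, vRv, wRw
The negation has an open branch (countermodel exists).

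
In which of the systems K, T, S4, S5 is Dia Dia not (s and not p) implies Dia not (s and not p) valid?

S4, S5

S4-tableau for the negation not (Dia Dia not (s and not p) implies Dia not (s and not p)):
1. not (Dia Dia not (s and not p) implies Dia not (s and not p)), w0
2. Dia Dia not (s and not p), w0
3. not Dia not (s and not p), w0
4. s and not p, w0
5. s, w0
6. not p, w0
7. Dia not (s and not p), w1
8. s and not p, w1
9. s, w1
10. not p, w1
11. not (s and not p), w2
12. s and not p, w2
13. s, w2
14. not p, w2
15. p, w2
Accessibility: w0Rw0, w0Rw1, w0Rw2, w1Rw1, w1Rw2, w2Rw2
Branch closes: p and not p both at w2.
Every branch closes (one shown): valid in S4, hence also in S5 (every theorem of S4 is a theorem of S5).
T-tableau for the negation not (Dia Dia not (s and not p) implies Dia not (s and not p)):
1. not (Dia Dia not (s and not p) implies Dia not (s and not p)), w0
2. Dia Dia not (s and not p), w0
3. not Dia not (s and not p), w0
4. s and not p, w0
5. s, w0
6. not p, w0
7. Dia not (s and not p), w1
8. s and not p, w1
9. s, w1
10. not p, w1
11. not (s and not p), w2
12. p, w2
Accessibility: w0Rw0, w0Rw1, w1Rw1, w1Rw2, w2Rw2
Complete open branch: countermodel on a T-frame, so not valid in T, nor in K (the same frame is also a K-frame).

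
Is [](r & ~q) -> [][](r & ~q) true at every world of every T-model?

Tableau for the negation ~([](r & ~q) -> [][](r & ~q)):
1. ~([](r & ~q) -> [][](r & ~q)), u
2. [](r & ~q), u
3. ~[][](r & ~q), u
4. r & ~q, u
5. r, u
6. ~q, u
7. ~[](r & ~q), v
8. r & ~q, v
9. r, v
10. ~q, v
11. ~(r & ~q), w
12. q, w
Accessibility: uRu, uRv, vRv, vRw, wRw
The negation has an open branch (countermodel exists).

Not valid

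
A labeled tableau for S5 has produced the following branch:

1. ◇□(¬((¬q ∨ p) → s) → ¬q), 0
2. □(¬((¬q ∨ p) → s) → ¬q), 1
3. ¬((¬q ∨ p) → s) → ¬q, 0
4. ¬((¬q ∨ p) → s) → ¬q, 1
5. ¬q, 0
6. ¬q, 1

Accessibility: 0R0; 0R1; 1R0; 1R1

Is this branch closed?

There is no literal clash: for every atom and world, at most one sign appears.

Not closed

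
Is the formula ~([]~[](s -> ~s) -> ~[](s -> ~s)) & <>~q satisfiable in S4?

Unsatisfiable (every branch closes)

1. ~([]~[](s -> ~s) -> ~[](s -> ~s)) & <>~q, 0
2. ~([]~[](s -> ~s) -> ~[](s -> ~s)), 0
3. <>~q, 0
4. []~[](s -> ~s), 0
5. [](s -> ~s), 0
6. ~[](s -> ~s), 0
7. s -> ~s, 0
8. ~s, 0
9. ~q, 1
10. ~[](s -> ~s), 1
11. s -> ~s, 1
12. ~s, 1
13. ~(s -> ~s), 2
14. s, 2
15. ~[](s -> ~s), 2
16. s -> ~s, 2
17. ~s, 2
Accessibility: 0R0, 0R1, 0R2, 1R1, 2R2
Branch closes: s and ~s both at 2.
All branches of the tableau close; one closing branch shown above.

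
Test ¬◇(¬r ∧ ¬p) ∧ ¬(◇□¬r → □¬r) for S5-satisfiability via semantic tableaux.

Unsatisfiable (every branch closes)

1. ¬◇(¬r ∧ ¬p) ∧ ¬(◇□¬r → □¬r), 0
2. ¬◇(¬r ∧ ¬p), 0   [∧-rule on 1]
3. ¬(◇□¬r → □¬r), 0   [∧-rule on 1]
4. ◇□¬r, 0   [¬→-rule on 3]
5. ¬□¬r, 0   [¬→-rule on 3]
6. ¬(¬r ∧ ¬p), 0   [¬◇-rule on 2 via 0R0]
7. p, 0   [¬∧-rule on 6 (branches; this branch)]
8. □¬r, 1   [◇-rule on 4: fresh world 1, 0R1]
9. ¬(¬r ∧ ¬p), 1   [¬◇-rule on 2 via 0R1]
10. ¬r, 0   [□-rule on 8 via 1R0]
11. ¬r, 1   [□-rule on 8 via 1R1]
12. p, 1   [¬∧-rule on 9 (branches; this branch)]
13. r, 2   [¬□-rule on 5: fresh world 2, 0R2]
14. ¬(¬r ∧ ¬p), 2   [¬◇-rule on 2 via 0R2]
15. ¬r, 2   [□-rule on 8 via 1R2]
Accessibility: 0R0, 0R1, 0R2, 1R0, 1R1, 1R2, 2R0, 2R1, 2R2
Branch closes: r and ¬r both at 2.
All branches of the tableau close; one closing branch shown above.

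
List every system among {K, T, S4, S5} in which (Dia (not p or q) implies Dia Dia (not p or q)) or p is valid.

T, S4, S5

K-tableau for the negation not ((Dia (not p or q) implies Dia Dia (not p or q)) or p):
1. not ((Dia (not p or q) implies Dia Dia (not p or q)) or p), u
2. not (Dia (not p or q) implies Dia Dia (not p or q)), u   [neg-or-rule on 1]
3. not p, u   [neg-or-rule on 1]
4. Dia (not p or q), u   [neg-implies-rule on 2]
5. not Dia Dia (not p or q), u   [neg-implies-rule on 2]
6. not p or q, v   [Dia-rule on 4: fresh world v, uRv]
7. not Dia (not p or q), v   [neg-Dia-rule on 5 via uRv]
8. q, v   [or-rule on 6 (branches; this branch)]
Accessibility: uRv
Complete open branch: countermodel on a K-frame, so not valid in K.
T-tableau for the negation not ((Dia (not p or q) implies Dia Dia (not p or q)) or p):
1. not ((Dia (not p or q) implies Dia Dia (not p or q)) or p), u
2. not (Dia (not p or q) implies Dia Dia (not p or q)), u   [neg-or-rule on 1]
3. not p, u   [neg-or-rule on 1]
4. Dia (not p or q), u   [neg-implies-rule on 2]
5. not Dia Dia (not p or q), u   [neg-implies-rule on 2]
6. not Dia (not p or q), u   [neg-Dia-rule on 5 via uRu]
7. not (not p or q), u   [neg-Dia-rule on 6 via uRu]
8. p, u   [neg-or-rule on 7]
9. not q, u   [neg-or-rule on 7]
Accessibility: uRu
Branch closes: p and not p both at u.
Every branch closes (one shown): valid in T, hence also in S4, S5 (every theorem of T is a theorem of S4 and S5).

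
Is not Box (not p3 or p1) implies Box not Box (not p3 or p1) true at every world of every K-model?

Tableau for the negation not (not Box (not p3 or p1) implies Box not Box (not p3 or p1)):
1. not (not Box (not p3 or p1) implies Box not Box (not p3 or p1)), w0
2. not Box (not p3 or p1), w0   [neg-implies-rule on 1]
3. not Box not Box (not p3 or p1), w0   [neg-implies-rule on 1]
4. not (not p3 or p1), w1   [neg-Box-rule on 2: fresh world w1, w0Rw1]
5. p3, w1   [neg-or-rule on 4]
6. not p1, w1   [neg-or-rule on 4]
7. Box (not p3 or p1), w2   [neg-Box-rule on 3: fresh world w2, w0Rw2]
Accessibility: w0Rw1, w0Rw2
The negation has an open branch (countermodel exists).

Invalid (countermodel exists)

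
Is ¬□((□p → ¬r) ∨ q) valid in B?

Tableau for the negation □((□p → ¬r) ∨ q):
1. □((□p → ¬r) ∨ q), u
2. (□p → ¬r) ∨ q, u
3. q, u
Accessibility: uRu
The negation has an open branch (countermodel exists).

Invalid (countermodel exists)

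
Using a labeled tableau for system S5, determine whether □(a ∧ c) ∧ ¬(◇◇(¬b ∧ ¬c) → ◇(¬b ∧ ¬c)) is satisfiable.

1. □(a ∧ c) ∧ ¬(◇◇(¬b ∧ ¬c) → ◇(¬b ∧ ¬c)), 0
2. □(a ∧ c), 0
3. ¬(◇◇(¬b ∧ ¬c) → ◇(¬b ∧ ¬c)), 0
4. ◇◇(¬b ∧ ¬c), 0
5. ¬◇(¬b ∧ ¬c), 0
6. a ∧ c, 0
7. a, 0
8. c, 0
9. ¬(¬b ∧ ¬c), 0
10. ◇(¬b ∧ ¬c), 1
11. a ∧ c, 1
12. a, 1
13. c, 1
14. ¬(¬b ∧ ¬c), 1
15. ¬b ∧ ¬c, 2
16. ¬b, 2
17. ¬c, 2
18. a ∧ c, 2
19. a, 2
20. c, 2
Accessibility: 0R0, 0R1, 0R2, 1R0, 1R1, 1R2, 2R0, 2R1, 2R2
Branch closes: c and ¬c both at 2.
All branches of the tableau close; one closing branch shown above.

Unsatisfiable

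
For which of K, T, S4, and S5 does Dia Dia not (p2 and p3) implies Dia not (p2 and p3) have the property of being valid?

S4, S5

S4-tableau for the negation not (Dia Dia not (p2 and p3) implies Dia not (p2 and p3)):
1. not (Dia Dia not (p2 and p3) implies Dia not (p2 and p3)), u
2. Dia Dia not (p2 and p3), u
3. not Dia not (p2 and p3), u
4. p2 and p3, u
5. p2, u
6. p3, u
7. Dia not (p2 and p3), v
8. p2 and p3, v
9. p2, v
10. p3, v
11. not (p2 and p3), w
12. p2 and p3, w
13. p2, w
14. p3, w
15. not p3, w
Accessibility: uRu, uRv, uRw, vRv, vRw, wRw
Branch closes: p3 and not p3 both at w.
Every branch closes (one shown): valid in S4, hence also in S5 (every theorem of S4 is a theorem of S5).
T-tableau for the negation not (Dia Dia not (p2 and p3) implies Dia not (p2 and p3)):
1. not (Dia Dia not (p2 and p3) implies Dia not (p2 and p3)), u
2. Dia Dia not (p2 and p3), u
3. not Dia not (p2 and p3), u
4. p2 and p3, u
5. p2, u
6. p3, u
7. Dia not (p2 and p3), v
8. p2 and p3, v
9. p2, v
10. p3, v
11. not (p2 and p3), w
12. not p3, w
Accessibility: uRu, uRv, vRv, vRw, wRw
Complete open branch: countermodel on a T-frame, so not valid in T, nor in K (the same frame is also a K-frame).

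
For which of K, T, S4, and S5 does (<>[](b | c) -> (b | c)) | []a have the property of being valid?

S5

S5-tableau for the negation ~((<>[](b | c) -> (b | c)) | []a):
1. ~((<>[](b | c) -> (b | c)) | []a), 0
2. ~(<>[](b | c) -> (b | c)), 0   [~|-rule on 1]
3. ~[]a, 0   [~|-rule on 1]
4. <>[](b | c), 0   [~->-rule on 2]
5. ~(b | c), 0   [~->-rule on 2]
6. ~b, 0   [~|-rule on 5]
7. ~c, 0   [~|-rule on 5]
8. ~a, 1   [~[]-rule on 3: fresh world 1, 0R1]
9. [](b | c), 2   [<>-rule on 4: fresh world 2, 0R2]
10. b | c, 0   [[]-rule on 9 via 2R0]
11. b | c, 1   [[]-rule on 9 via 2R1]
12. b | c, 2   [[]-rule on 9 via 2R2]
13. c, 0   [|-rule on 10 (branches; this branch)]
Accessibility: 0R0, 0R1, 0R2, 1R0, 1R1, 1R2, 2R0, 2R1, 2R2
Branch closes: c and ~c both at 0.
Every branch closes (one shown): valid in S5.
S4-tableau for the negation ~((<>[](b | c) -> (b | c)) | []a):
1. ~((<>[](b | c) -> (b | c)) | []a), 0
2. ~(<>[](b | c) -> (b | c)), 0   [~|-rule on 1]
3. ~[]a, 0   [~|-rule on 1]
4. <>[](b | c), 0   [~->-rule on 2]
5. ~(b | c), 0   [~->-rule on 2]
6. ~b, 0   [~|-rule on 5]
7. ~c, 0   [~|-rule on 5]
8. ~a, 1   [~[]-rule on 3: fresh world 1, 0R1]
9. [](b | c), 2   [<>-rule on 4: fresh world 2, 0R2]
10. b | c, 2   [[]-rule on 9 via 2R2]
11. c, 2   [|-rule on 10 (branches; this branch)]
Accessibility: 0R0, 0R1, 0R2, 1R1, 2R2
Complete open branch: countermodel on an S4-frame, so not valid in S4, nor in K, T (the same frame is also a K-frame and a T-frame).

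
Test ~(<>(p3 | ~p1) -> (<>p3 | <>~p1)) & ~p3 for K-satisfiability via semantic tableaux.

1. ~(<>(p3 | ~p1) -> (<>p3 | <>~p1)) & ~p3, u
2. ~(<>(p3 | ~p1) -> (<>p3 | <>~p1)), u   [&-rule on 1]
3. ~p3, u   [&-rule on 1]
4. <>(p3 | ~p1), u   [~->-rule on 2]
5. ~(<>p3 | <>~p1), u   [~->-rule on 2]
6. ~<>p3, u   [~|-rule on 5]
7. ~<>~p1, u   [~|-rule on 5]
8. p3 | ~p1, v   [<>-rule on 4: fresh world v, uRv]
9. ~p3, v   [~<>-rule on 6 via uRv]
10. p1, v   [~<>-rule on 7 via uRv]
11. ~p1, v   [|-rule on 8 (branches; this branch)]
Accessibility: uRv
Branch closes: p1 and ~p1 both at v.
Every branch closes; the branch above is one of them.

Unsatisfiable (every branch closes)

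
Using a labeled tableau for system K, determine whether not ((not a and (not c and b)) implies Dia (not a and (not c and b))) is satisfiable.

Satisfiable

1. not ((not a and (not c and b)) implies Dia (not a and (not c and b))), 0
2. not a and (not c and b), 0
3. not Dia (not a and (not c and b)), 0
4. not a, 0
5. not c and b, 0
6. not c, 0
7. b, 0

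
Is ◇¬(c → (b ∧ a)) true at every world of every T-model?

Tableau for the negation ¬◇¬(c → (b ∧ a)):
1. ¬◇¬(c → (b ∧ a)), w0
2. c → (b ∧ a), w0
3. b ∧ a, w0
4. b, w0
5. a, w0
Accessibility: w0Rw0
The negation has an open branch (countermodel exists).

Not valid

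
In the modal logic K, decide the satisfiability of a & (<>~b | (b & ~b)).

Satisfiable (open branch found)

1. a & (<>~b | (b & ~b)), w0
2. a, w0   [&-rule on 1]
3. <>~b | (b & ~b), w0   [&-rule on 1]
4. <>~b, w0   [|-rule on 3 (branches; this branch)]
5. ~b, w1   [<>-rule on 4: fresh world w1, w0Rw1]
Accessibility: w0Rw1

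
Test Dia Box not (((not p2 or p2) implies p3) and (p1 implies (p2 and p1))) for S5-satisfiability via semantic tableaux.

Satisfiable

1. Dia Box not (((not p2 or p2) implies p3) and (p1 implies (p2 and p1))), 0
2. Box not (((not p2 or p2) implies p3) and (p1 implies (p2 and p1))), 1
3. not (((not p2 or p2) implies p3) and (p1 implies (p2 and p1))), 0
4. not (((not p2 or p2) implies p3) and (p1 implies (p2 and p1))), 1
5. not (p1 implies (p2 and p1)), 0
6. p1, 0
7. not (p2 and p1), 0
8. not (p1 implies (p2 and p1)), 1
9. p1, 1
10. not (p2 and p1), 1
11. not p2, 0
12. not p2, 1
Accessibility: 0R0, 0R1, 1R0, 1R1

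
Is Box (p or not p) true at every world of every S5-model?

Valid in S5

Tableau for the negation not Box (p or not p):
1. not Box (p or not p), u
2. not (p or not p), v
3. not p, v
4. p, v
Accessibility: uRu, uRv, vRu, vRv
Branch closes: p and not p both at v.
Every branch of the negation's tableau closes; the branch above is one of them.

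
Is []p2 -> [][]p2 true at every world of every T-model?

Tableau for the negation ~([]p2 -> [][]p2):
1. ~([]p2 -> [][]p2), u
2. []p2, u
3. ~[][]p2, u
4. p2, u
5. ~[]p2, v
6. p2, v
7. ~p2, w
Accessibility: uRu, uRv, vRv, vRw, wRw
The negation has an open branch (countermodel exists).

Not valid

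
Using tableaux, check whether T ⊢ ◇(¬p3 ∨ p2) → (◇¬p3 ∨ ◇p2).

Yes, valid

Tableau for the negation ¬(◇(¬p3 ∨ p2) → (◇¬p3 ∨ ◇p2)):
1. ¬(◇(¬p3 ∨ p2) → (◇¬p3 ∨ ◇p2)), u
2. ◇(¬p3 ∨ p2), u
3. ¬(◇¬p3 ∨ ◇p2), u
4. ¬◇¬p3, u
5. ¬◇p2, u
6. p3, u
7. ¬p2, u
8. ¬p3 ∨ p2, v
9. p3, v
10. ¬p2, v
11. p2, v
Accessibility: uRu, uRv, vRv
Branch closes: p2 and ¬p2 both at v.
All branches of the negation close; one closing branch shown above.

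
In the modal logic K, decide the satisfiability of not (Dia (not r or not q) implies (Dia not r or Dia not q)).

1. not (Dia (not r or not q) implies (Dia not r or Dia not q)), u
2. Dia (not r or not q), u
3. not (Dia not r or Dia not q), u
4. not Dia not r, u
5. not Dia not q, u
6. not r or not q, v
7. r, v
8. q, v
9. not q, v
Accessibility: uRv
Branch closes: q and not q both at v.
(One branch shown.) All branches close.

Unsatisfiable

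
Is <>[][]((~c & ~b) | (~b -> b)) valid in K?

Tableau for the negation ~<>[][]((~c & ~b) | (~b -> b)):
1. ~<>[][]((~c & ~b) | (~b -> b)), w0
The negation has an open branch (countermodel exists).

Invalid (countermodel exists)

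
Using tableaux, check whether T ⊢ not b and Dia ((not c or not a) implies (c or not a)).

No, not valid

Tableau for the negation not (not b and Dia ((not c or not a) implies (c or not a))):
1. not (not b and Dia ((not c or not a) implies (c or not a))), u
2. not Dia ((not c or not a) implies (c or not a)), u
3. not ((not c or not a) implies (c or not a)), u
4. not c or not a, u
5. not (c or not a), u
6. not c, u
7. a, u
Accessibility: uRu
The negation has an open branch (countermodel exists).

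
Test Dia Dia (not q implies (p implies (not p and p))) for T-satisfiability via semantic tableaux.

Satisfiable

1. Dia Dia (not q implies (p implies (not p and p))), u
2. Dia (not q implies (p implies (not p and p))), v
3. not q implies (p implies (not p and p)), w
4. p implies (not p and p), w
5. not p, w
Accessibility: uRu, uRv, vRv, vRw, wRw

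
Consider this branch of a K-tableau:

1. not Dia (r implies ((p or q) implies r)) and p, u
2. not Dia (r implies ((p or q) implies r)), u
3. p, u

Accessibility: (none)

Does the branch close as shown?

No atom appears with both signs at the same world.

No, open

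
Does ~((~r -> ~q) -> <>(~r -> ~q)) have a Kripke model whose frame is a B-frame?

1. ~((~r -> ~q) -> <>(~r -> ~q)), 0
2. ~r -> ~q, 0
3. ~<>(~r -> ~q), 0
4. ~(~r -> ~q), 0
5. ~r, 0
6. q, 0
7. ~q, 0
Accessibility: 0R0
Branch closes: q and ~q both at 0.
Every branch closes; the branch above is one of them.

Unsatisfiable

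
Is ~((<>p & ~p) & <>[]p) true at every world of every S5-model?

Tableau for the negation (<>p & ~p) & <>[]p:
1. (<>p & ~p) & <>[]p, u
2. <>p & ~p, u   [&-rule on 1]
3. <>[]p, u   [&-rule on 1]
4. <>p, u   [&-rule on 2]
5. ~p, u   [&-rule on 2]
6. []p, v   [<>-rule on 3: fresh world v, uRv]
7. p, u   [[]-rule on 6 via vRu]
Accessibility: uRu, uRv, vRu, vRv
Branch closes: p and ~p both at u.
Every branch of the negation's tableau closes; the branch above is one of them.

Valid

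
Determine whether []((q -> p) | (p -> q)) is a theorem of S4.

Tableau for the negation ~[]((q -> p) | (p -> q)):
1. ~[]((q -> p) | (p -> q)), u
2. ~((q -> p) | (p -> q)), v
3. ~(q -> p), v
4. ~(p -> q), v
5. q, v
6. ~p, v
7. p, v
8. ~q, v
Accessibility: uRu, uRv, vRv
Branch closes: p and ~p both at v.
Every branch of the negation's tableau closes; the branch above is one of them.

Valid in S4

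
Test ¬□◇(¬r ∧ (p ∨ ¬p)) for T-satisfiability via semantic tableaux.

Yes, satisfiable

1. ¬□◇(¬r ∧ (p ∨ ¬p)), 0
2. ¬◇(¬r ∧ (p ∨ ¬p)), 1
3. ¬(¬r ∧ (p ∨ ¬p)), 1
4. r, 1
Accessibility: 0R0, 0R1, 1R1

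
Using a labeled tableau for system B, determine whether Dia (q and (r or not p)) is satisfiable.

1. Dia (q and (r or not p)), w0
2. q and (r or not p), w1
3. q, w1
4. r or not p, w1
5. not p, w1
Accessibility: w0Rw0, w0Rw1, w1Rw0, w1Rw1

Yes, satisfiable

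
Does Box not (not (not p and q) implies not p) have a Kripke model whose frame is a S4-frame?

Satisfiable (open branch found)

1. Box not (not (not p and q) implies not p), 0
2. not (not (not p and q) implies not p), 0   [Box-rule on 1 via 0R0]
3. not (not p and q), 0   [neg-implies-rule on 2]
4. p, 0   [neg-implies-rule on 2]
5. not q, 0   [neg-and-rule on 3 (branches; this branch)]
Accessibility: 0R0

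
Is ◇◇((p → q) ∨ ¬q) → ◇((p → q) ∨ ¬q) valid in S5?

Tableau for the negation ¬(◇◇((p → q) ∨ ¬q) → ◇((p → q) ∨ ¬q)):
1. ¬(◇◇((p → q) ∨ ¬q) → ◇((p → q) ∨ ¬q)), w0
2. ◇◇((p → q) ∨ ¬q), w0   [¬→-rule on 1]
3. ¬◇((p → q) ∨ ¬q), w0   [¬→-rule on 1]
4. ¬((p → q) ∨ ¬q), w0   [¬◇-rule on 3 via w0Rw0]
5. ¬(p → q), w0   [¬∨-rule on 4]
6. q, w0   [¬∨-rule on 4]
7. p, w0   [¬→-rule on 5]
8. ¬q, w0   [¬→-rule on 5]
Accessibility: w0Rw0
Branch closes: q and ¬q both at w0.
Every branch of the negation's tableau closes; the branch above is one of them.

Yes, valid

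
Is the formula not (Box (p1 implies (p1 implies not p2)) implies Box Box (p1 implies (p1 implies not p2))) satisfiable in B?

1. not (Box (p1 implies (p1 implies not p2)) implies Box Box (p1 implies (p1 implies not p2))), u
2. Box (p1 implies (p1 implies not p2)), u
3. not Box Box (p1 implies (p1 implies not p2)), u
4. p1 implies (p1 implies not p2), u
5. p1 implies not p2, u
6. not p2, u
7. not Box (p1 implies (p1 implies not p2)), v
8. p1 implies (p1 implies not p2), v
9. p1 implies not p2, v
10. not p2, v
11. not (p1 implies (p1 implies not p2)), w
12. p1, w
13. not (p1 implies not p2), w
14. p2, w
Accessibility: uRu, uRv, vRu, vRv, vRw, wRv, wRw

Yes, satisfiable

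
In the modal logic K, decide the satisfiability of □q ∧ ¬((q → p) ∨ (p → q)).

Unsatisfiable

1. □q ∧ ¬((q → p) ∨ (p → q)), u
2. □q, u
3. ¬((q → p) ∨ (p → q)), u
4. ¬(q → p), u
5. ¬(p → q), u
6. q, u
7. ¬p, u
8. p, u
9. ¬q, u
Branch closes: p and ¬p both at u.
(One branch shown.) All branches close.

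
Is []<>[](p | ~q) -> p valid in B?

Tableau for the negation ~([]<>[](p | ~q) -> p):
1. ~([]<>[](p | ~q) -> p), w0
2. []<>[](p | ~q), w0
3. ~p, w0
4. <>[](p | ~q), w0
5. [](p | ~q), w1
6. <>[](p | ~q), w1
7. p | ~q, w0
8. p | ~q, w1
9. ~q, w0
10. ~q, w1
11. [](p | ~q), w2
12. p | ~q, w2
13. ~q, w2
Accessibility: w0Rw0, w0Rw1, w1Rw0, w1Rw1, w1Rw2, w2Rw1, w2Rw2
The negation has an open branch (countermodel exists).

Invalid (countermodel exists)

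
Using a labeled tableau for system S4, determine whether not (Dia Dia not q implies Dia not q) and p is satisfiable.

1. not (Dia Dia not q implies Dia not q) and p, w0
2. not (Dia Dia not q implies Dia not q), w0
3. p, w0
4. Dia Dia not q, w0
5. not Dia not q, w0
6. q, w0
7. Dia not q, w1
8. q, w1
9. not q, w2
10. q, w2
Accessibility: w0Rw0, w0Rw1, w0Rw2, w1Rw1, w1Rw2, w2Rw2
Branch closes: q and not q both at w2.
Every branch closes; the branch above is one of them.

Unsatisfiable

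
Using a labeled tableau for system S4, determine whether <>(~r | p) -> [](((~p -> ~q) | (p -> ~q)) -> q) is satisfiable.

Satisfiable (open branch found)

1. <>(~r | p) -> [](((~p -> ~q) | (p -> ~q)) -> q), 0
2. [](((~p -> ~q) | (p -> ~q)) -> q), 0   [->-rule on 1 (branches; this branch)]
3. ((~p -> ~q) | (p -> ~q)) -> q, 0   [[]-rule on 2 via 0R0]
4. q, 0   [->-rule on 3 (branches; this branch)]
Accessibility: 0R0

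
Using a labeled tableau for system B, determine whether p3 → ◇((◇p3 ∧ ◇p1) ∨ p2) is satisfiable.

Satisfiable

1. p3 → ◇((◇p3 ∧ ◇p1) ∨ p2), u
2. ◇((◇p3 ∧ ◇p1) ∨ p2), u
3. (◇p3 ∧ ◇p1) ∨ p2, v
4. p2, v
Accessibility: uRu, uRv, vRu, vRv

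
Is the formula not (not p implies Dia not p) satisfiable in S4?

Unsatisfiable (every branch closes)

1. not (not p implies Dia not p), u
2. not p, u
3. not Dia not p, u
4. p, u
Accessibility: uRu
Branch closes: p and not p both at u.
All branches of the tableau close; one closing branch shown above.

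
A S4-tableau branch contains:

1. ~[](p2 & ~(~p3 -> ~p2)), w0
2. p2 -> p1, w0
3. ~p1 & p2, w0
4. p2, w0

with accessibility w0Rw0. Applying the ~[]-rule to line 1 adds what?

a fresh world w1 with w0Rw1, and ~(p2 & ~(~p3 -> ~p2)) at w1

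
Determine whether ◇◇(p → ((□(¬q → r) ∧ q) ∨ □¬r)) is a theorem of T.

Tableau for the negation ¬◇◇(p → ((□(¬q → r) ∧ q) ∨ □¬r)):
1. ¬◇◇(p → ((□(¬q → r) ∧ q) ∨ □¬r)), 0
2. ¬◇(p → ((□(¬q → r) ∧ q) ∨ □¬r)), 0
3. ¬(p → ((□(¬q → r) ∧ q) ∨ □¬r)), 0
4. p, 0
5. ¬((□(¬q → r) ∧ q) ∨ □¬r), 0
6. ¬(□(¬q → r) ∧ q), 0
7. ¬□¬r, 0
8. ¬q, 0
9. r, 1
10. ¬◇(p → ((□(¬q → r) ∧ q) ∨ □¬r)), 1
11. ¬(p → ((□(¬q → r) ∧ q) ∨ □¬r)), 1
12. p, 1
13. ¬((□(¬q → r) ∧ q) ∨ □¬r), 1
14. ¬(□(¬q → r) ∧ q), 1
15. ¬□¬r, 1
16. ¬q, 1
17. r, 2
18. ¬(p → ((□(¬q → r) ∧ q) ∨ □¬r)), 2
19. p, 2
20. ¬((□(¬q → r) ∧ q) ∨ □¬r), 2
21. ¬(□(¬q → r) ∧ q), 2
22. ¬□¬r, 2
23. ¬q, 2
24. r, 3
Accessibility: 0R0, 0R1, 1R1, 1R2, 2R2, 2R3, 3R3
The negation has an open branch (countermodel exists).

Not valid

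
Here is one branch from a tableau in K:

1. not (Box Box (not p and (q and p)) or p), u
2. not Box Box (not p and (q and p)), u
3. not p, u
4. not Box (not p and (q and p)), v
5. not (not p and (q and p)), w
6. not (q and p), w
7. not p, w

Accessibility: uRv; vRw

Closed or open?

No atom appears with both signs at the same world.

Open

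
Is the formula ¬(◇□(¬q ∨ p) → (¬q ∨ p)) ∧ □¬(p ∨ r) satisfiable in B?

Unsatisfiable

1. ¬(◇□(¬q ∨ p) → (¬q ∨ p)) ∧ □¬(p ∨ r), w0
2. ¬(◇□(¬q ∨ p) → (¬q ∨ p)), w0
3. □¬(p ∨ r), w0
4. ◇□(¬q ∨ p), w0
5. ¬(¬q ∨ p), w0
6. q, w0
7. ¬p, w0
8. ¬(p ∨ r), w0
9. ¬r, w0
10. □(¬q ∨ p), w1
11. ¬(p ∨ r), w1
12. ¬p, w1
13. ¬r, w1
14. ¬q ∨ p, w0
15. ¬q ∨ p, w1
16. p, w0
Accessibility: w0Rw0, w0Rw1, w1Rw0, w1Rw1
Branch closes: p and ¬p both at w0.
Every branch closes; the branch above is one of them.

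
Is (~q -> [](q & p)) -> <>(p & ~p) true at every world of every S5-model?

Tableau for the negation ~((~q -> [](q & p)) -> <>(p & ~p)):
1. ~((~q -> [](q & p)) -> <>(p & ~p)), u
2. ~q -> [](q & p), u
3. ~<>(p & ~p), u
4. ~(p & ~p), u
5. [](q & p), u
6. q & p, u
7. q, u
8. p, u
Accessibility: uRu
The negation has an open branch (countermodel exists).

Not valid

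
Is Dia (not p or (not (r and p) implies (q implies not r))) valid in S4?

Tableau for the negation not Dia (not p or (not (r and p) implies (q implies not r))):
1. not Dia (not p or (not (r and p) implies (q implies not r))), 0
2. not (not p or (not (r and p) implies (q implies not r))), 0   [neg-Dia-rule on 1 via 0R0]
3. p, 0   [neg-or-rule on 2]
4. not (not (r and p) implies (q implies not r)), 0   [neg-or-rule on 2]
5. not (r and p), 0   [neg-implies-rule on 4]
6. not (q implies not r), 0   [neg-implies-rule on 4]
7. q, 0   [neg-implies-rule on 6]
8. r, 0   [neg-implies-rule on 6]
9. not p, 0   [neg-and-rule on 5 (branches; this branch)]
Accessibility: 0R0
Branch closes: p and not p both at 0.
All branches of the negation close; one closing branch shown above.

Valid in S4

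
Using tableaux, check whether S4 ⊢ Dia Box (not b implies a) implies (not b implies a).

Invalid (countermodel exists)

Tableau for the negation not (Dia Box (not b implies a) implies (not b implies a)):
1. not (Dia Box (not b implies a) implies (not b implies a)), w0
2. Dia Box (not b implies a), w0   [neg-implies-rule on 1]
3. not (not b implies a), w0   [neg-implies-rule on 1]
4. not b, w0   [neg-implies-rule on 3]
5. not a, w0   [neg-implies-rule on 3]
6. Box (not b implies a), w1   [Dia-rule on 2: fresh world w1, w0Rw1]
7. not b implies a, w1   [Box-rule on 6 via w1Rw1]
8. a, w1   [implies-rule on 7 (branches; this branch)]
Accessibility: w0Rw0, w0Rw1, w1Rw1
The negation has an open branch (countermodel exists).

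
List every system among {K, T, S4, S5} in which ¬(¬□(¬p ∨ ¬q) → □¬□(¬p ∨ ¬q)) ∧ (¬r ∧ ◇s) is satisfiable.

S5-tableau for the formula:
1. ¬(¬□(¬p ∨ ¬q) → □¬□(¬p ∨ ¬q)) ∧ (¬r ∧ ◇s), 0
2. ¬(¬□(¬p ∨ ¬q) → □¬□(¬p ∨ ¬q)), 0
3. ¬r ∧ ◇s, 0
4. ¬□(¬p ∨ ¬q), 0
5. ¬□¬□(¬p ∨ ¬q), 0
6. ¬r, 0
7. ◇s, 0
8. ¬(¬p ∨ ¬q), 1
9. p, 1
10. q, 1
11. □(¬p ∨ ¬q), 2
12. ¬p ∨ ¬q, 0
13. ¬p ∨ ¬q, 1
14. ¬p ∨ ¬q, 2
15. ¬q, 0
16. ¬q, 1
Accessibility: 0R0, 0R1, 0R2, 1R0, 1R1, 1R2, 2R0, 2R1, 2R2
Branch closes: q and ¬q both at 1.
Every branch closes (one shown): unsatisfiable in S5.
S4-tableau for the formula:
1. ¬(¬□(¬p ∨ ¬q) → □¬□(¬p ∨ ¬q)) ∧ (¬r ∧ ◇s), 0
2. ¬(¬□(¬p ∨ ¬q) → □¬□(¬p ∨ ¬q)), 0
3. ¬r ∧ ◇s, 0
4. ¬□(¬p ∨ ¬q), 0
5. ¬□¬□(¬p ∨ ¬q), 0
6. ¬r, 0
7. ◇s, 0
8. ¬(¬p ∨ ¬q), 1
9. p, 1
10. q, 1
11. □(¬p ∨ ¬q), 2
12. ¬p ∨ ¬q, 2
13. ¬q, 2
14. s, 3
Accessibility: 0R0, 0R1, 0R2, 0R3, 1R1, 2R2, 3R3
Complete open branch: satisfiable in S4, hence also in K, T (this S4-model is also a K-model and a T-model).

K, T, S4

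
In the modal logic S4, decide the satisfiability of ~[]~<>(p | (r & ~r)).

1. ~[]~<>(p | (r & ~r)), w0
2. <>(p | (r & ~r)), w1
3. p | (r & ~r), w2
4. p, w2
Accessibility: w0Rw0, w0Rw1, w0Rw2, w1Rw1, w1Rw2, w2Rw2

Satisfiable (open branch found)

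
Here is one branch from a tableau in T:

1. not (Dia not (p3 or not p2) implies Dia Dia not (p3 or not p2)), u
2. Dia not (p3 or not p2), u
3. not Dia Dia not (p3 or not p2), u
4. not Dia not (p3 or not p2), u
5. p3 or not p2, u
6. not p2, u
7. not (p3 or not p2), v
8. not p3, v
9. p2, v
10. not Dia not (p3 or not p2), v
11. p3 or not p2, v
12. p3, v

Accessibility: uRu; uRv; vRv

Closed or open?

Closed

Both p3 and not p3 appear at v.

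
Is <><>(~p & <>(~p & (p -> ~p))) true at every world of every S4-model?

Tableau for the negation ~<><>(~p & <>(~p & (p -> ~p))):
1. ~<><>(~p & <>(~p & (p -> ~p))), w0
2. ~<>(~p & <>(~p & (p -> ~p))), w0
3. ~(~p & <>(~p & (p -> ~p))), w0
4. ~<>(~p & (p -> ~p)), w0
5. ~(~p & (p -> ~p)), w0
6. ~(p -> ~p), w0
7. p, w0
Accessibility: w0Rw0
The negation has an open branch (countermodel exists).

Not valid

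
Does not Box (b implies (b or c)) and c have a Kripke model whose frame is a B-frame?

1. not Box (b implies (b or c)) and c, u
2. not Box (b implies (b or c)), u
3. c, u
4. not (b implies (b or c)), v
5. b, v
6. not (b or c), v
7. not b, v
8. not c, v
Accessibility: uRu, uRv, vRu, vRv
Branch closes: b and not b both at v.
(One branch shown.) All branches close.

Unsatisfiable (every branch closes)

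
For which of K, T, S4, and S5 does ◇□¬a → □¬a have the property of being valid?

S4-tableau for the negation ¬(◇□¬a → □¬a):
1. ¬(◇□¬a → □¬a), 0
2. ◇□¬a, 0
3. ¬□¬a, 0
4. □¬a, 1
5. ¬a, 1
6. a, 2
Accessibility: 0R0, 0R1, 0R2, 1R1, 2R2
Complete open branch: countermodel on an S4-frame, so not valid in S4, nor in K, T (the same frame is also a K-frame and a T-frame).
S5-tableau for the negation ¬(◇□¬a → □¬a):
1. ¬(◇□¬a → □¬a), 0
2. ◇□¬a, 0
3. ¬□¬a, 0
4. □¬a, 1
5. ¬a, 0
6. ¬a, 1
7. a, 2
8. ¬a, 2
Accessibility: 0R0, 0R1, 0R2, 1R0, 1R1, 1R2, 2R0, 2R1, 2R2
Branch closes: a and ¬a both at 2.
Every branch closes (one shown): valid in S5.

S5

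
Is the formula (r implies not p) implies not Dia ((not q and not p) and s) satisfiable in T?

Satisfiable (open branch found)

1. (r implies not p) implies not Dia ((not q and not p) and s), w0
2. not Dia ((not q and not p) and s), w0   [implies-rule on 1 (branches; this branch)]
3. not ((not q and not p) and s), w0   [neg-Dia-rule on 2 via w0Rw0]
4. not s, w0   [neg-and-rule on 3 (branches; this branch)]
Accessibility: w0Rw0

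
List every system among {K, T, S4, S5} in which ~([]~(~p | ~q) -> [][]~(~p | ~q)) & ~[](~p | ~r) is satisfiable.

K, T

S4-tableau for the formula:
1. ~([]~(~p | ~q) -> [][]~(~p | ~q)) & ~[](~p | ~r), 0
2. ~([]~(~p | ~q) -> [][]~(~p | ~q)), 0
3. ~[](~p | ~r), 0
4. []~(~p | ~q), 0
5. ~[][]~(~p | ~q), 0
6. ~(~p | ~q), 0
7. p, 0
8. q, 0
9. ~(~p | ~r), 1
10. p, 1
11. r, 1
12. ~(~p | ~q), 1
13. q, 1
14. ~[]~(~p | ~q), 2
15. ~(~p | ~q), 2
16. p, 2
17. q, 2
18. ~p | ~q, 3
19. ~(~p | ~q), 3
20. p, 3
21. q, 3
22. ~q, 3
Accessibility: 0R0, 0R1, 0R2, 0R3, 1R1, 2R2, 2R3, 3R3
Branch closes: q and ~q both at 3.
Every branch closes (one shown): unsatisfiable in S4, hence also in S5 (every S5-frame is an S4-frame).
T-tableau for the formula:
1. ~([]~(~p | ~q) -> [][]~(~p | ~q)) & ~[](~p | ~r), 0
2. ~([]~(~p | ~q) -> [][]~(~p | ~q)), 0
3. ~[](~p | ~r), 0
4. []~(~p | ~q), 0
5. ~[][]~(~p | ~q), 0
6. ~(~p | ~q), 0
7. p, 0
8. q, 0
9. ~(~p | ~r), 1
10. p, 1
11. r, 1
12. ~(~p | ~q), 1
13. q, 1
14. ~[]~(~p | ~q), 2
15. ~(~p | ~q), 2
16. p, 2
17. q, 2
18. ~p | ~q, 3
19. ~q, 3
Accessibility: 0R0, 0R1, 0R2, 1R1, 2R2, 2R3, 3R3
Complete open branch: satisfiable in T, hence also in K (this T-model is also a K-model).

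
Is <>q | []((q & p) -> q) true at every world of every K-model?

Tableau for the negation ~(<>q | []((q & p) -> q)):
1. ~(<>q | []((q & p) -> q)), u
2. ~<>q, u   [~|-rule on 1]
3. ~[]((q & p) -> q), u   [~|-rule on 1]
4. ~((q & p) -> q), v   [~[]-rule on 3: fresh world v, uRv]
5. q & p, v   [~->-rule on 4]
6. ~q, v   [~->-rule on 4]
7. q, v   [&-rule on 5]
8. p, v   [&-rule on 5]
Accessibility: uRv
Branch closes: q and ~q both at v.
All branches of the negation close; one closing branch shown above.

Yes, valid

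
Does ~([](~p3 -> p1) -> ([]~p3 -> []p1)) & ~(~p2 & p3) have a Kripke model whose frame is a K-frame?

Unsatisfiable

1. ~([](~p3 -> p1) -> ([]~p3 -> []p1)) & ~(~p2 & p3), 0
2. ~([](~p3 -> p1) -> ([]~p3 -> []p1)), 0
3. ~(~p2 & p3), 0
4. [](~p3 -> p1), 0
5. ~([]~p3 -> []p1), 0
6. []~p3, 0
7. ~[]p1, 0
8. ~p3, 0
9. ~p1, 1
10. ~p3 -> p1, 1
11. ~p3, 1
12. p1, 1
Accessibility: 0R1
Branch closes: p1 and ~p1 both at 1.
(One branch shown.) All branches close.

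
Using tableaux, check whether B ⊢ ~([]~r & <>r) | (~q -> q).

Tableau for the negation ~(~([]~r & <>r) | (~q -> q)):
1. ~(~([]~r & <>r) | (~q -> q)), 0
2. []~r & <>r, 0
3. ~(~q -> q), 0
4. []~r, 0
5. <>r, 0
6. ~q, 0
7. ~r, 0
8. r, 1
9. ~r, 1
Accessibility: 0R0, 0R1, 1R0, 1R1
Branch closes: r and ~r both at 1.
Every branch of the negation's tableau closes; the branch above is one of them.

Yes, valid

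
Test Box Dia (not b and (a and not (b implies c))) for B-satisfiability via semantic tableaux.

1. Box Dia (not b and (a and not (b implies c))), u
2. Dia (not b and (a and not (b implies c))), u   [Box-rule on 1 via uRu]
3. not b and (a and not (b implies c)), v   [Dia-rule on 2: fresh world v, uRv]
4. not b, v   [and-rule on 3]
5. a and not (b implies c), v   [and-rule on 3]
6. a, v   [and-rule on 5]
7. not (b implies c), v   [and-rule on 5]
8. b, v   [neg-implies-rule on 7]
9. not c, v   [neg-implies-rule on 7]
Accessibility: uRu, uRv, vRu, vRv
Branch closes: b and not b both at v.
All branches of the tableau close; one closing branch shown above.

Unsatisfiable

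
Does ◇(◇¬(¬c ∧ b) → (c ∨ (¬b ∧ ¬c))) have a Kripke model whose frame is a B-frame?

1. ◇(◇¬(¬c ∧ b) → (c ∨ (¬b ∧ ¬c))), w0
2. ◇¬(¬c ∧ b) → (c ∨ (¬b ∧ ¬c)), w1
3. c ∨ (¬b ∧ ¬c), w1
4. ¬b ∧ ¬c, w1
5. ¬b, w1
6. ¬c, w1
Accessibility: w0Rw0, w0Rw1, w1Rw0, w1Rw1

Yes, satisfiable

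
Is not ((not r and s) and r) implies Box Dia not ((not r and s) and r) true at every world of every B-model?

Tableau for the negation not (not ((not r and s) and r) implies Box Dia not ((not r and s) and r)):
1. not (not ((not r and s) and r) implies Box Dia not ((not r and s) and r)), w0
2. not ((not r and s) and r), w0
3. not Box Dia not ((not r and s) and r), w0
4. not (not r and s), w0
5. not s, w0
6. not Dia not ((not r and s) and r), w1
7. (not r and s) and r, w0
8. not r and s, w0
9. r, w0
10. not r, w0
11. s, w0
Accessibility: w0Rw0, w0Rw1, w1Rw0, w1Rw1
Branch closes: r and not r both at w0.
Every branch of the negation's tableau closes; the branch above is one of them.

Valid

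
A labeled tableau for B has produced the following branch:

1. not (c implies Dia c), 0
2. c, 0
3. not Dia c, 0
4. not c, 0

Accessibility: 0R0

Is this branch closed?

Both c and not c appear at 0.

Closed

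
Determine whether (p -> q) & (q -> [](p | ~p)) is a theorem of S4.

No, not valid

Tableau for the negation ~((p -> q) & (q -> [](p | ~p))):
1. ~((p -> q) & (q -> [](p | ~p))), u
2. ~(p -> q), u
3. p, u
4. ~q, u
Accessibility: uRu
The negation has an open branch (countermodel exists).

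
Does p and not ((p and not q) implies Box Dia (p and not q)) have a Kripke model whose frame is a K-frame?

1. p and not ((p and not q) implies Box Dia (p and not q)), w0
2. p, w0   [and-rule on 1]
3. not ((p and not q) implies Box Dia (p and not q)), w0   [and-rule on 1]
4. p and not q, w0   [neg-implies-rule on 3]
5. not Box Dia (p and not q), w0   [neg-implies-rule on 3]
6. not q, w0   [and-rule on 4]
7. not Dia (p and not q), w1   [neg-Box-rule on 5: fresh world w1, w0Rw1]
Accessibility: w0Rw1

Satisfiable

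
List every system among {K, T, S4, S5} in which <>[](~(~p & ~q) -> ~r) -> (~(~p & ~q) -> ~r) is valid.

S5-tableau for the negation ~(<>[](~(~p & ~q) -> ~r) -> (~(~p & ~q) -> ~r)):
1. ~(<>[](~(~p & ~q) -> ~r) -> (~(~p & ~q) -> ~r)), 0
2. <>[](~(~p & ~q) -> ~r), 0
3. ~(~(~p & ~q) -> ~r), 0
4. ~(~p & ~q), 0
5. r, 0
6. q, 0
7. [](~(~p & ~q) -> ~r), 1
8. ~(~p & ~q) -> ~r, 0
9. ~(~p & ~q) -> ~r, 1
10. ~p & ~q, 0
11. ~p, 0
12. ~q, 0
Accessibility: 0R0, 0R1, 1R0, 1R1
Branch closes: q and ~q both at 0.
Every branch closes (one shown): valid in S5.
S4-tableau for the negation ~(<>[](~(~p & ~q) -> ~r) -> (~(~p & ~q) -> ~r)):
1. ~(<>[](~(~p & ~q) -> ~r) -> (~(~p & ~q) -> ~r)), 0
2. <>[](~(~p & ~q) -> ~r), 0
3. ~(~(~p & ~q) -> ~r), 0
4. ~(~p & ~q), 0
5. r, 0
6. q, 0
7. [](~(~p & ~q) -> ~r), 1
8. ~(~p & ~q) -> ~r, 1
9. ~r, 1
Accessibility: 0R0, 0R1, 1R1
Complete open branch: countermodel on an S4-frame, so not valid in S4, nor in K, T (the same frame is also a K-frame and a T-frame).

S5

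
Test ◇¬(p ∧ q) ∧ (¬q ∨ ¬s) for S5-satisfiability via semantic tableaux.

Yes, satisfiable

1. ◇¬(p ∧ q) ∧ (¬q ∨ ¬s), 0
2. ◇¬(p ∧ q), 0
3. ¬q ∨ ¬s, 0
4. ¬s, 0
5. ¬(p ∧ q), 1
6. ¬q, 1
Accessibility: 0R0, 0R1, 1R0, 1R1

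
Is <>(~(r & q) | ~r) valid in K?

Tableau for the negation ~<>(~(r & q) | ~r):
1. ~<>(~(r & q) | ~r), 0
The negation has an open branch (countermodel exists).

No, not valid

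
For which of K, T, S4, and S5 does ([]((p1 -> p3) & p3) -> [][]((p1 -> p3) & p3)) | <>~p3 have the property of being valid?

S4, S5

T-tableau for the negation ~(([]((p1 -> p3) & p3) -> [][]((p1 -> p3) & p3)) | <>~p3):
1. ~(([]((p1 -> p3) & p3) -> [][]((p1 -> p3) & p3)) | <>~p3), w0
2. ~([]((p1 -> p3) & p3) -> [][]((p1 -> p3) & p3)), w0
3. ~<>~p3, w0
4. []((p1 -> p3) & p3), w0
5. ~[][]((p1 -> p3) & p3), w0
6. p3, w0
7. (p1 -> p3) & p3, w0
8. p1 -> p3, w0
9. ~[]((p1 -> p3) & p3), w1
10. p3, w1
11. (p1 -> p3) & p3, w1
12. p1 -> p3, w1
13. ~((p1 -> p3) & p3), w2
14. ~p3, w2
Accessibility: w0Rw0, w0Rw1, w1Rw1, w1Rw2, w2Rw2
Complete open branch: countermodel on a T-frame, so not valid in T, nor in K (the same frame is also a K-frame).
S4-tableau for the negation ~(([]((p1 -> p3) & p3) -> [][]((p1 -> p3) & p3)) | <>~p3):
1. ~(([]((p1 -> p3) & p3) -> [][]((p1 -> p3) & p3)) | <>~p3), w0
2. ~([]((p1 -> p3) & p3) -> [][]((p1 -> p3) & p3)), w0
3. ~<>~p3, w0
4. []((p1 -> p3) & p3), w0
5. ~[][]((p1 -> p3) & p3), w0
6. p3, w0
7. (p1 -> p3) & p3, w0
8. p1 -> p3, w0
9. ~[]((p1 -> p3) & p3), w1
10. p3, w1
11. (p1 -> p3) & p3, w1
12. p1 -> p3, w1
13. ~((p1 -> p3) & p3), w2
14. p3, w2
15. (p1 -> p3) & p3, w2
16. p1 -> p3, w2
17. ~(p1 -> p3), w2
18. p1, w2
19. ~p3, w2
Accessibility: w0Rw0, w0Rw1, w0Rw2, w1Rw1, w1Rw2, w2Rw2
Branch closes: p3 and ~p3 both at w2.
Every branch closes (one shown): valid in S4, hence also in S5 (every theorem of S4 is a theorem of S5).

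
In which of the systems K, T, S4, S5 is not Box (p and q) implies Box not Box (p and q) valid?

S5

S4-tableau for the negation not (not Box (p and q) implies Box not Box (p and q)):
1. not (not Box (p and q) implies Box not Box (p and q)), u
2. not Box (p and q), u
3. not Box not Box (p and q), u
4. not (p and q), v
5. not q, v
6. Box (p and q), w
7. p and q, w
8. p, w
9. q, w
Accessibility: uRu, uRv, uRw, vRv, wRw
Complete open branch: countermodel on an S4-frame, so not valid in S4, nor in K, T (the same frame is also a K-frame and a T-frame).
S5-tableau for the negation not (not Box (p and q) implies Box not Box (p and q)):
1. not (not Box (p and q) implies Box not Box (p and q)), u
2. not Box (p and q), u
3. not Box not Box (p and q), u
4. not (p and q), v
5. not q, v
6. Box (p and q), w
7. p and q, u
8. p, u
9. q, u
10. p and q, v
11. p, v
12. q, v
Accessibility: uRu, uRv, uRw, vRu, vRv, vRw, wRu, wRv, wRw
Branch closes: q and not q both at v.
Every branch closes (one shown): valid in S5.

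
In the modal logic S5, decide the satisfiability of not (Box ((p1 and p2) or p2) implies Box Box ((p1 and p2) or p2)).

1. not (Box ((p1 and p2) or p2) implies Box Box ((p1 and p2) or p2)), w0
2. Box ((p1 and p2) or p2), w0
3. not Box Box ((p1 and p2) or p2), w0
4. (p1 and p2) or p2, w0
5. p1 and p2, w0
6. p1, w0
7. p2, w0
8. not Box ((p1 and p2) or p2), w1
9. (p1 and p2) or p2, w1
10. p1 and p2, w1
11. p1, w1
12. p2, w1
13. not ((p1 and p2) or p2), w2
14. not (p1 and p2), w2
15. not p2, w2
16. (p1 and p2) or p2, w2
17. p1 and p2, w2
18. p1, w2
19. p2, w2
Accessibility: w0Rw0, w0Rw1, w0Rw2, w1Rw0, w1Rw1, w1Rw2, w2Rw0, w2Rw1, w2Rw2
Branch closes: p2 and not p2 both at w2.
Every branch closes; the branch above is one of them.

Unsatisfiable (every branch closes)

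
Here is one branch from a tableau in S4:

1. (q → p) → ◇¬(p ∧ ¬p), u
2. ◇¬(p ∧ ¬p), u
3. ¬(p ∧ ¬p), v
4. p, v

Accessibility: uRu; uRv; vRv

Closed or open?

No world carries both an atom and its negation.

Open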